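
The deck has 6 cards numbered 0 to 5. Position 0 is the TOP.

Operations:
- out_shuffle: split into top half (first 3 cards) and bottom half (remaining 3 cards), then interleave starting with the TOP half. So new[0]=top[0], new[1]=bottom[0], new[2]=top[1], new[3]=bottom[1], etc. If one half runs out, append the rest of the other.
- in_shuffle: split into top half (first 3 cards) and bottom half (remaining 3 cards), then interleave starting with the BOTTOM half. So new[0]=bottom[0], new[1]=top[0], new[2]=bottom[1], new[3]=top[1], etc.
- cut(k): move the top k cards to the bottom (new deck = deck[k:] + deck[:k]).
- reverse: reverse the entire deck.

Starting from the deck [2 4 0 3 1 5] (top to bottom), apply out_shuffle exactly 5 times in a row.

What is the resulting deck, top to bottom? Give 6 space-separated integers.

After op 1 (out_shuffle): [2 3 4 1 0 5]
After op 2 (out_shuffle): [2 1 3 0 4 5]
After op 3 (out_shuffle): [2 0 1 4 3 5]
After op 4 (out_shuffle): [2 4 0 3 1 5]
After op 5 (out_shuffle): [2 3 4 1 0 5]

Answer: 2 3 4 1 0 5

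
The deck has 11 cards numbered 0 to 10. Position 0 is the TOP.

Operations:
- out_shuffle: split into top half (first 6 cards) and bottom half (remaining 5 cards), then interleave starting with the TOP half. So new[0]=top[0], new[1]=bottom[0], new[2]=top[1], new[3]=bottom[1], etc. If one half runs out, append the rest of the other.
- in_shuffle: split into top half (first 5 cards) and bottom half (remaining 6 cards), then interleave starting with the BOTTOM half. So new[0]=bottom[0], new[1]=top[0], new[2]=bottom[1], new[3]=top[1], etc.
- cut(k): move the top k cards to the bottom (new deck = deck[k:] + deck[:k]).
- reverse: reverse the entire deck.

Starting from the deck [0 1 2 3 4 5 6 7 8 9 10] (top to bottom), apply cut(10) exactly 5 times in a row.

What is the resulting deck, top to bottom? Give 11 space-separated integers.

Answer: 6 7 8 9 10 0 1 2 3 4 5

Derivation:
After op 1 (cut(10)): [10 0 1 2 3 4 5 6 7 8 9]
After op 2 (cut(10)): [9 10 0 1 2 3 4 5 6 7 8]
After op 3 (cut(10)): [8 9 10 0 1 2 3 4 5 6 7]
After op 4 (cut(10)): [7 8 9 10 0 1 2 3 4 5 6]
After op 5 (cut(10)): [6 7 8 9 10 0 1 2 3 4 5]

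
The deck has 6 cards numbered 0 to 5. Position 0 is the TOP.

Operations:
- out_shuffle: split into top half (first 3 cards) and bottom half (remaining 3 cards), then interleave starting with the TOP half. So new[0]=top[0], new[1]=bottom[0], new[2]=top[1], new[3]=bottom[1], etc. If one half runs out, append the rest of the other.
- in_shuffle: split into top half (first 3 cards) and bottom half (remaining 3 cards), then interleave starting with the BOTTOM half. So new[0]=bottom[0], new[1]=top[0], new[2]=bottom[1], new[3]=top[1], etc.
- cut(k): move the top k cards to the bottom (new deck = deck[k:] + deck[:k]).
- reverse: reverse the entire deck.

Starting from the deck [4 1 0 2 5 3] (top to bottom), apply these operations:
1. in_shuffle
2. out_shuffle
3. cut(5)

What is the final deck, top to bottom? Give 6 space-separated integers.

Answer: 0 2 1 4 3 5

Derivation:
After op 1 (in_shuffle): [2 4 5 1 3 0]
After op 2 (out_shuffle): [2 1 4 3 5 0]
After op 3 (cut(5)): [0 2 1 4 3 5]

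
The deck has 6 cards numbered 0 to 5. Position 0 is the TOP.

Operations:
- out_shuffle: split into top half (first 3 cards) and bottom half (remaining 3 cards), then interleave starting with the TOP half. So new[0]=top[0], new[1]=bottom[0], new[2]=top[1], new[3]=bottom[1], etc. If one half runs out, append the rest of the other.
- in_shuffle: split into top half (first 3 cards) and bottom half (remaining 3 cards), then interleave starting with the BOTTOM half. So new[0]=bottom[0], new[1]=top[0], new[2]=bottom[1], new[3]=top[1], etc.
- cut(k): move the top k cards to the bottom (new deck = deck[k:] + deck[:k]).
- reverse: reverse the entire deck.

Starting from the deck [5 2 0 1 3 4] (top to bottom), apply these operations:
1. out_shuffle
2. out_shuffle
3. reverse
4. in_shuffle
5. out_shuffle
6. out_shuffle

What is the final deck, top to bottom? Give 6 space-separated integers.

After op 1 (out_shuffle): [5 1 2 3 0 4]
After op 2 (out_shuffle): [5 3 1 0 2 4]
After op 3 (reverse): [4 2 0 1 3 5]
After op 4 (in_shuffle): [1 4 3 2 5 0]
After op 5 (out_shuffle): [1 2 4 5 3 0]
After op 6 (out_shuffle): [1 5 2 3 4 0]

Answer: 1 5 2 3 4 0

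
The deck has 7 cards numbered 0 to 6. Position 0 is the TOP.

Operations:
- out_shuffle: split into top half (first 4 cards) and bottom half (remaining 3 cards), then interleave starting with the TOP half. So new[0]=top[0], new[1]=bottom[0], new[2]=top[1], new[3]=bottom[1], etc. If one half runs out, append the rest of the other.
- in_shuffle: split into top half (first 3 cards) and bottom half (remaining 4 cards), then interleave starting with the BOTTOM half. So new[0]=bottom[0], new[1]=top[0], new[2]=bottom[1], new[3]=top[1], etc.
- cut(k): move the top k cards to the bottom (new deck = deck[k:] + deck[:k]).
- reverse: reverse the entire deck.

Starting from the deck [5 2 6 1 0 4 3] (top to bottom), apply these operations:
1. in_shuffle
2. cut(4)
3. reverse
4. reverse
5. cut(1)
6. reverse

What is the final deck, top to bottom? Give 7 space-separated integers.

After op 1 (in_shuffle): [1 5 0 2 4 6 3]
After op 2 (cut(4)): [4 6 3 1 5 0 2]
After op 3 (reverse): [2 0 5 1 3 6 4]
After op 4 (reverse): [4 6 3 1 5 0 2]
After op 5 (cut(1)): [6 3 1 5 0 2 4]
After op 6 (reverse): [4 2 0 5 1 3 6]

Answer: 4 2 0 5 1 3 6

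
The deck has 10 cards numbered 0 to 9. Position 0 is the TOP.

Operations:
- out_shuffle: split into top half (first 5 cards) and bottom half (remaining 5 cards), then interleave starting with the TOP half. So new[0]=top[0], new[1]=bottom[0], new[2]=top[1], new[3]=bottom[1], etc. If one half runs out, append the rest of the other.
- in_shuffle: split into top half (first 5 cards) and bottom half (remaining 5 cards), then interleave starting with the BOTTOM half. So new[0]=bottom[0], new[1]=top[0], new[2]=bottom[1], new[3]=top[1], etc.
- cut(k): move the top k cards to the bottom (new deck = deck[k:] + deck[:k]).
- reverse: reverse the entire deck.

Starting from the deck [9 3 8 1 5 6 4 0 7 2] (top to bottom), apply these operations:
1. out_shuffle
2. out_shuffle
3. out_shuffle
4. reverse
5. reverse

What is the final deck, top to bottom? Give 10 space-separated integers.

After op 1 (out_shuffle): [9 6 3 4 8 0 1 7 5 2]
After op 2 (out_shuffle): [9 0 6 1 3 7 4 5 8 2]
After op 3 (out_shuffle): [9 7 0 4 6 5 1 8 3 2]
After op 4 (reverse): [2 3 8 1 5 6 4 0 7 9]
After op 5 (reverse): [9 7 0 4 6 5 1 8 3 2]

Answer: 9 7 0 4 6 5 1 8 3 2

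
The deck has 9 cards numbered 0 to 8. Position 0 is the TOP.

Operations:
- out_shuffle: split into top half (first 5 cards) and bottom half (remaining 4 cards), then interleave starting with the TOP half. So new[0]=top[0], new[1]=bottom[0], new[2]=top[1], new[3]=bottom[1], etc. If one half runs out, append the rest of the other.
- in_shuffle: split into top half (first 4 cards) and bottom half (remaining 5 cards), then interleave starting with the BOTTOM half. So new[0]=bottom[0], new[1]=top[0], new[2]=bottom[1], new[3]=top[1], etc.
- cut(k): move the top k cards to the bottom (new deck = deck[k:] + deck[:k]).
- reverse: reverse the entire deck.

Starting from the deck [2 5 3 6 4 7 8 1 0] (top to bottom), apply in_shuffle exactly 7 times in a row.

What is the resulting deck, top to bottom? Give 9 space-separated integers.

After op 1 (in_shuffle): [4 2 7 5 8 3 1 6 0]
After op 2 (in_shuffle): [8 4 3 2 1 7 6 5 0]
After op 3 (in_shuffle): [1 8 7 4 6 3 5 2 0]
After op 4 (in_shuffle): [6 1 3 8 5 7 2 4 0]
After op 5 (in_shuffle): [5 6 7 1 2 3 4 8 0]
After op 6 (in_shuffle): [2 5 3 6 4 7 8 1 0]
After op 7 (in_shuffle): [4 2 7 5 8 3 1 6 0]

Answer: 4 2 7 5 8 3 1 6 0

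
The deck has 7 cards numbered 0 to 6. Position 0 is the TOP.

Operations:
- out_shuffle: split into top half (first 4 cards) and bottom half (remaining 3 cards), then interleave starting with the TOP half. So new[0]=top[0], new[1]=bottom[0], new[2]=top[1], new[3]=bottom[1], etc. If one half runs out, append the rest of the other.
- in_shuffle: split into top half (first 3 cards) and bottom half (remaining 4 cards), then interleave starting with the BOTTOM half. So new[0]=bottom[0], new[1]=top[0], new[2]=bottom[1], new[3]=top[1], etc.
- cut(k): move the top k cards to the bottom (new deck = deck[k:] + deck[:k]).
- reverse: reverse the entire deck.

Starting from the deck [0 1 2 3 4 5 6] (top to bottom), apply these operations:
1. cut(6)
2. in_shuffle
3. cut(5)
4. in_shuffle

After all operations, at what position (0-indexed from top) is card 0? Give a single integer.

Answer: 4

Derivation:
After op 1 (cut(6)): [6 0 1 2 3 4 5]
After op 2 (in_shuffle): [2 6 3 0 4 1 5]
After op 3 (cut(5)): [1 5 2 6 3 0 4]
After op 4 (in_shuffle): [6 1 3 5 0 2 4]
Card 0 is at position 4.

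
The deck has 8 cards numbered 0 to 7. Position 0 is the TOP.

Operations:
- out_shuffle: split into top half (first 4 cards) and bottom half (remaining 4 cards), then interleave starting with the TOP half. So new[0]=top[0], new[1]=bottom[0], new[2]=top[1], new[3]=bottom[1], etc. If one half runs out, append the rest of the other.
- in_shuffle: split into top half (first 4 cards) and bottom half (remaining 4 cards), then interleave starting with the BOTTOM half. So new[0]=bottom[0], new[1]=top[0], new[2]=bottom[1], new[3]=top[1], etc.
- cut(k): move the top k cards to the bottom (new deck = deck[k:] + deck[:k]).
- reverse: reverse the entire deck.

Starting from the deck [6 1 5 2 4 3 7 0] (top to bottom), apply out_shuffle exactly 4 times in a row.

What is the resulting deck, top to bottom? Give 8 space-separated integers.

Answer: 6 4 1 3 5 7 2 0

Derivation:
After op 1 (out_shuffle): [6 4 1 3 5 7 2 0]
After op 2 (out_shuffle): [6 5 4 7 1 2 3 0]
After op 3 (out_shuffle): [6 1 5 2 4 3 7 0]
After op 4 (out_shuffle): [6 4 1 3 5 7 2 0]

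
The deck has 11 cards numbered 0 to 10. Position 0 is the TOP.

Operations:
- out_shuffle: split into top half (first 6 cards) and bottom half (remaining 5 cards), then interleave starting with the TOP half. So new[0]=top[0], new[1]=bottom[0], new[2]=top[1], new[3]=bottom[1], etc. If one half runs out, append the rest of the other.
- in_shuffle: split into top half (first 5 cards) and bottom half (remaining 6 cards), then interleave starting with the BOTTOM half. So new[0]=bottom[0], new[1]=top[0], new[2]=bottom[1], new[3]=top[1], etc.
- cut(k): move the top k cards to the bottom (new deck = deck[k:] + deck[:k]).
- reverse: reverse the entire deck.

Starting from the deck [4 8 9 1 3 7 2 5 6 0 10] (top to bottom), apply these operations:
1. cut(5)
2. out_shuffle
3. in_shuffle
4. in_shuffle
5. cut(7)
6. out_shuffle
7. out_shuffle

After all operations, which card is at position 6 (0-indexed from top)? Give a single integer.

After op 1 (cut(5)): [7 2 5 6 0 10 4 8 9 1 3]
After op 2 (out_shuffle): [7 4 2 8 5 9 6 1 0 3 10]
After op 3 (in_shuffle): [9 7 6 4 1 2 0 8 3 5 10]
After op 4 (in_shuffle): [2 9 0 7 8 6 3 4 5 1 10]
After op 5 (cut(7)): [4 5 1 10 2 9 0 7 8 6 3]
After op 6 (out_shuffle): [4 0 5 7 1 8 10 6 2 3 9]
After op 7 (out_shuffle): [4 10 0 6 5 2 7 3 1 9 8]
Position 6: card 7.

Answer: 7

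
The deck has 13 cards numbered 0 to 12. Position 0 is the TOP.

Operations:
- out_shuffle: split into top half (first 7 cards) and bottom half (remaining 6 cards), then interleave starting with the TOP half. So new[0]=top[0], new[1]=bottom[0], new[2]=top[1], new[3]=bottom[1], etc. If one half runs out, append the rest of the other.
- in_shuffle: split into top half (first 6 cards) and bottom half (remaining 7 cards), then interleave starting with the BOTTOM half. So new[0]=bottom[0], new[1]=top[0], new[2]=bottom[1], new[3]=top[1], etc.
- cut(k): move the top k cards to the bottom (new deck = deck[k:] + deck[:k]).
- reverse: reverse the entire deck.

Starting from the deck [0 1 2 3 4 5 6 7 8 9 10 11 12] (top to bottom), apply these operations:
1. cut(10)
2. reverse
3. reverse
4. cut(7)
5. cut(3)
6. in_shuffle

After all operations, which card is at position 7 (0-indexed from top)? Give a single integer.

Answer: 10

Derivation:
After op 1 (cut(10)): [10 11 12 0 1 2 3 4 5 6 7 8 9]
After op 2 (reverse): [9 8 7 6 5 4 3 2 1 0 12 11 10]
After op 3 (reverse): [10 11 12 0 1 2 3 4 5 6 7 8 9]
After op 4 (cut(7)): [4 5 6 7 8 9 10 11 12 0 1 2 3]
After op 5 (cut(3)): [7 8 9 10 11 12 0 1 2 3 4 5 6]
After op 6 (in_shuffle): [0 7 1 8 2 9 3 10 4 11 5 12 6]
Position 7: card 10.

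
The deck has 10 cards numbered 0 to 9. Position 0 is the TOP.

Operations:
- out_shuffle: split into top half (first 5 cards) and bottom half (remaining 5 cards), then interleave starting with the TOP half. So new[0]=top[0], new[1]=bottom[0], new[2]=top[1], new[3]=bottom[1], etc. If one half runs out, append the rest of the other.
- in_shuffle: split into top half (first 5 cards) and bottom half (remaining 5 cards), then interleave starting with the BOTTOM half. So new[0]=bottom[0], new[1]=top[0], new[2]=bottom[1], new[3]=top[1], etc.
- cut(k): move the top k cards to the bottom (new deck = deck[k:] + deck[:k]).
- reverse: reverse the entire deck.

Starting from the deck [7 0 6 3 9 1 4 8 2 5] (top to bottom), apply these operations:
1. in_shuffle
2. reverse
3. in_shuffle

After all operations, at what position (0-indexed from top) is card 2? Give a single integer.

After op 1 (in_shuffle): [1 7 4 0 8 6 2 3 5 9]
After op 2 (reverse): [9 5 3 2 6 8 0 4 7 1]
After op 3 (in_shuffle): [8 9 0 5 4 3 7 2 1 6]
Card 2 is at position 7.

Answer: 7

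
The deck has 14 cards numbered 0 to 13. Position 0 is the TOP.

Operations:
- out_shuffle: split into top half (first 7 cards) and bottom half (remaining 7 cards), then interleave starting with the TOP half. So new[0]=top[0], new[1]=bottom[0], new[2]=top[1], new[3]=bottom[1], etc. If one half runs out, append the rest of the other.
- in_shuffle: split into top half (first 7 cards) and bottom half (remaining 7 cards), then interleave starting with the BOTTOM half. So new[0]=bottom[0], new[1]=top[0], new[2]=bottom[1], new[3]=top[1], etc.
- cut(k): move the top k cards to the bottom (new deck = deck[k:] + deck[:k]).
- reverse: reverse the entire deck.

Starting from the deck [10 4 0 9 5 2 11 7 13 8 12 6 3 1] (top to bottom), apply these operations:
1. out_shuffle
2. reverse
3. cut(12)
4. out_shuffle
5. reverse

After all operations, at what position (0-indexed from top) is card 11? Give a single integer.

Answer: 7

Derivation:
After op 1 (out_shuffle): [10 7 4 13 0 8 9 12 5 6 2 3 11 1]
After op 2 (reverse): [1 11 3 2 6 5 12 9 8 0 13 4 7 10]
After op 3 (cut(12)): [7 10 1 11 3 2 6 5 12 9 8 0 13 4]
After op 4 (out_shuffle): [7 5 10 12 1 9 11 8 3 0 2 13 6 4]
After op 5 (reverse): [4 6 13 2 0 3 8 11 9 1 12 10 5 7]
Card 11 is at position 7.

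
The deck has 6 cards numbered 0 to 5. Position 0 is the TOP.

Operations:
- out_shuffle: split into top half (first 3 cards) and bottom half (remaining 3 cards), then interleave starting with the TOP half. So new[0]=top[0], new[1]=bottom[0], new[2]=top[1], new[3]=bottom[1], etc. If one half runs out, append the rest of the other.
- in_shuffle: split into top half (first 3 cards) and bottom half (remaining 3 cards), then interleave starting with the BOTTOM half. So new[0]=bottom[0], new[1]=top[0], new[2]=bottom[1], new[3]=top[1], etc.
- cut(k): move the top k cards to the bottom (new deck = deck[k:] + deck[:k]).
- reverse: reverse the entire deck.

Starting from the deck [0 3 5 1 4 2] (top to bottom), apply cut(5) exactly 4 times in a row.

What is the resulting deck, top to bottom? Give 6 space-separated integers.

Answer: 5 1 4 2 0 3

Derivation:
After op 1 (cut(5)): [2 0 3 5 1 4]
After op 2 (cut(5)): [4 2 0 3 5 1]
After op 3 (cut(5)): [1 4 2 0 3 5]
After op 4 (cut(5)): [5 1 4 2 0 3]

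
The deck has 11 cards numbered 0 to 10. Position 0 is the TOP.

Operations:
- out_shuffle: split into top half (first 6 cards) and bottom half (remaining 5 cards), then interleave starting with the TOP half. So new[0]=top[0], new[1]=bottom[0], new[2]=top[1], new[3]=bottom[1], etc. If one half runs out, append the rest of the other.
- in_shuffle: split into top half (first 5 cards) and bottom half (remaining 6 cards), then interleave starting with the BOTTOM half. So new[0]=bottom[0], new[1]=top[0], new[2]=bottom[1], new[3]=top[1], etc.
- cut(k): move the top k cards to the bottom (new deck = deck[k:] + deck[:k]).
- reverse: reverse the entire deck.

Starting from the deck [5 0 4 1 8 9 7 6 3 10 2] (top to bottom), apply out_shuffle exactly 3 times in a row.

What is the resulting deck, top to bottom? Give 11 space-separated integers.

After op 1 (out_shuffle): [5 7 0 6 4 3 1 10 8 2 9]
After op 2 (out_shuffle): [5 1 7 10 0 8 6 2 4 9 3]
After op 3 (out_shuffle): [5 6 1 2 7 4 10 9 0 3 8]

Answer: 5 6 1 2 7 4 10 9 0 3 8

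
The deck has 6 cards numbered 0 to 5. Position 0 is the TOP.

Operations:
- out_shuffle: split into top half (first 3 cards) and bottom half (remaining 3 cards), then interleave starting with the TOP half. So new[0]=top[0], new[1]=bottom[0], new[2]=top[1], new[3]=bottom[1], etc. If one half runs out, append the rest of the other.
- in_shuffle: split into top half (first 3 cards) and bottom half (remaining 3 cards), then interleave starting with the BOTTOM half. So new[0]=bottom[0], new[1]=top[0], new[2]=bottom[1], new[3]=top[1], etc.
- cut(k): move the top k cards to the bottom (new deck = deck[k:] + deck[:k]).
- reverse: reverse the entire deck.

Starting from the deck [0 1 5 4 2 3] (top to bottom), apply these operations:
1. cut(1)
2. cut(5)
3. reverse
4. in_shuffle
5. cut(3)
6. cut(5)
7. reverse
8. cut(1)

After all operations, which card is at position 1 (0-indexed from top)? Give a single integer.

Answer: 4

Derivation:
After op 1 (cut(1)): [1 5 4 2 3 0]
After op 2 (cut(5)): [0 1 5 4 2 3]
After op 3 (reverse): [3 2 4 5 1 0]
After op 4 (in_shuffle): [5 3 1 2 0 4]
After op 5 (cut(3)): [2 0 4 5 3 1]
After op 6 (cut(5)): [1 2 0 4 5 3]
After op 7 (reverse): [3 5 4 0 2 1]
After op 8 (cut(1)): [5 4 0 2 1 3]
Position 1: card 4.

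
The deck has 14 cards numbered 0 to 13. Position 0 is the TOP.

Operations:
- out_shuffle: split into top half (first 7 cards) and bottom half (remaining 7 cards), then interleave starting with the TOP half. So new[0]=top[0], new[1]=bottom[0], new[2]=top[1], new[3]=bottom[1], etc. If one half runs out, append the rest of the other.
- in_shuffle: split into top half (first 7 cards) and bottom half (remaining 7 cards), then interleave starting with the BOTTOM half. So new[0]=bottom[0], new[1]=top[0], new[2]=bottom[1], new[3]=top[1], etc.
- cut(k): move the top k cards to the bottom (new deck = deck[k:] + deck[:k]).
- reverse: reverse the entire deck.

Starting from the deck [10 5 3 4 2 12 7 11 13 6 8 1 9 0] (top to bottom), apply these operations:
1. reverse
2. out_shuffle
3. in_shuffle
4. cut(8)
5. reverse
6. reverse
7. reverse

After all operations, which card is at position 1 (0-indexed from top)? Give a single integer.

After op 1 (reverse): [0 9 1 8 6 13 11 7 12 2 4 3 5 10]
After op 2 (out_shuffle): [0 7 9 12 1 2 8 4 6 3 13 5 11 10]
After op 3 (in_shuffle): [4 0 6 7 3 9 13 12 5 1 11 2 10 8]
After op 4 (cut(8)): [5 1 11 2 10 8 4 0 6 7 3 9 13 12]
After op 5 (reverse): [12 13 9 3 7 6 0 4 8 10 2 11 1 5]
After op 6 (reverse): [5 1 11 2 10 8 4 0 6 7 3 9 13 12]
After op 7 (reverse): [12 13 9 3 7 6 0 4 8 10 2 11 1 5]
Position 1: card 13.

Answer: 13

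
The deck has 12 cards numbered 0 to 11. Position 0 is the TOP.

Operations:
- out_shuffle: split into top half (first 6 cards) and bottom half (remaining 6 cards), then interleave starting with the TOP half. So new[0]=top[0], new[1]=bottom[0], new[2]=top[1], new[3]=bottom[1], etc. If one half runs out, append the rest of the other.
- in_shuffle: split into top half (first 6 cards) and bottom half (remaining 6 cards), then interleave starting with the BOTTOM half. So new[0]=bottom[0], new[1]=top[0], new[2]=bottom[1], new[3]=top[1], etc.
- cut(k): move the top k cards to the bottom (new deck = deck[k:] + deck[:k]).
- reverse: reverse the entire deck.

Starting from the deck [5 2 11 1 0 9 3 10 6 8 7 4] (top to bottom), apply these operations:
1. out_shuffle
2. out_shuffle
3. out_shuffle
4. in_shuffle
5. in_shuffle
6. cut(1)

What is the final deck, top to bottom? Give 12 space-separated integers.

Answer: 8 7 5 0 9 3 10 4 2 11 1 6

Derivation:
After op 1 (out_shuffle): [5 3 2 10 11 6 1 8 0 7 9 4]
After op 2 (out_shuffle): [5 1 3 8 2 0 10 7 11 9 6 4]
After op 3 (out_shuffle): [5 10 1 7 3 11 8 9 2 6 0 4]
After op 4 (in_shuffle): [8 5 9 10 2 1 6 7 0 3 4 11]
After op 5 (in_shuffle): [6 8 7 5 0 9 3 10 4 2 11 1]
After op 6 (cut(1)): [8 7 5 0 9 3 10 4 2 11 1 6]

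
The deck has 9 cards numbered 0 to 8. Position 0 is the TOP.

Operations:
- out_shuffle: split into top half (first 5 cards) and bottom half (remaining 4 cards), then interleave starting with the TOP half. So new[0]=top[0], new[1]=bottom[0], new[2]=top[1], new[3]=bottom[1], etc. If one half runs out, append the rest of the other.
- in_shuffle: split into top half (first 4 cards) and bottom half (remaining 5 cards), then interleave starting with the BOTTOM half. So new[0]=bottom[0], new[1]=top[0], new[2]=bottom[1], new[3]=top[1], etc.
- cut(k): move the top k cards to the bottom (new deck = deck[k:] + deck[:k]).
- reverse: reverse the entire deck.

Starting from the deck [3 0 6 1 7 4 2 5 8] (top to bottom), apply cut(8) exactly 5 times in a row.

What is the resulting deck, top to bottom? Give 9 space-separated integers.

Answer: 7 4 2 5 8 3 0 6 1

Derivation:
After op 1 (cut(8)): [8 3 0 6 1 7 4 2 5]
After op 2 (cut(8)): [5 8 3 0 6 1 7 4 2]
After op 3 (cut(8)): [2 5 8 3 0 6 1 7 4]
After op 4 (cut(8)): [4 2 5 8 3 0 6 1 7]
After op 5 (cut(8)): [7 4 2 5 8 3 0 6 1]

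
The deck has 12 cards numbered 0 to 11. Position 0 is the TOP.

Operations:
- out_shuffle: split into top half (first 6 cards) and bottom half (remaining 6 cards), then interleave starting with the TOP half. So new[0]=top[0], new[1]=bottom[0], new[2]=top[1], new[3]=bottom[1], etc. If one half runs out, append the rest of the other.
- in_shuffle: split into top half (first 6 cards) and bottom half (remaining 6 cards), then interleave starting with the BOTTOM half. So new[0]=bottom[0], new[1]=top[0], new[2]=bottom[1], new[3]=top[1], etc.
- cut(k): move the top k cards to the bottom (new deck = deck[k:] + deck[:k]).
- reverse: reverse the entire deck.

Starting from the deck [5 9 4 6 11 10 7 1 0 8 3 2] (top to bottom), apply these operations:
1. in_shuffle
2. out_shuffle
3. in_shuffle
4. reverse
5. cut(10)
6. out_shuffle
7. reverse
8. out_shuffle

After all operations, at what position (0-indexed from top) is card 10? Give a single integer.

Answer: 10

Derivation:
After op 1 (in_shuffle): [7 5 1 9 0 4 8 6 3 11 2 10]
After op 2 (out_shuffle): [7 8 5 6 1 3 9 11 0 2 4 10]
After op 3 (in_shuffle): [9 7 11 8 0 5 2 6 4 1 10 3]
After op 4 (reverse): [3 10 1 4 6 2 5 0 8 11 7 9]
After op 5 (cut(10)): [7 9 3 10 1 4 6 2 5 0 8 11]
After op 6 (out_shuffle): [7 6 9 2 3 5 10 0 1 8 4 11]
After op 7 (reverse): [11 4 8 1 0 10 5 3 2 9 6 7]
After op 8 (out_shuffle): [11 5 4 3 8 2 1 9 0 6 10 7]
Card 10 is at position 10.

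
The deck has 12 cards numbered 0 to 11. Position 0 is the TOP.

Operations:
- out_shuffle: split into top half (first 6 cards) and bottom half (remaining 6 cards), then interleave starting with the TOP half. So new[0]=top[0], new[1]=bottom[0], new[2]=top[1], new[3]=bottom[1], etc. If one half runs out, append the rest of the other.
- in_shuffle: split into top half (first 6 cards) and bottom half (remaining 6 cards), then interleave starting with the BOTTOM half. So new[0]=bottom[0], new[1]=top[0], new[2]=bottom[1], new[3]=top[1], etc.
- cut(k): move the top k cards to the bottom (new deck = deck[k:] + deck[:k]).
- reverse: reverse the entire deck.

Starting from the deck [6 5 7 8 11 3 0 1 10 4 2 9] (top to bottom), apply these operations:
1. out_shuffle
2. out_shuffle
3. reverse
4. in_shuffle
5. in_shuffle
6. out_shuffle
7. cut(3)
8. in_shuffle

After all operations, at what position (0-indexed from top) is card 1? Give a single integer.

Answer: 0

Derivation:
After op 1 (out_shuffle): [6 0 5 1 7 10 8 4 11 2 3 9]
After op 2 (out_shuffle): [6 8 0 4 5 11 1 2 7 3 10 9]
After op 3 (reverse): [9 10 3 7 2 1 11 5 4 0 8 6]
After op 4 (in_shuffle): [11 9 5 10 4 3 0 7 8 2 6 1]
After op 5 (in_shuffle): [0 11 7 9 8 5 2 10 6 4 1 3]
After op 6 (out_shuffle): [0 2 11 10 7 6 9 4 8 1 5 3]
After op 7 (cut(3)): [10 7 6 9 4 8 1 5 3 0 2 11]
After op 8 (in_shuffle): [1 10 5 7 3 6 0 9 2 4 11 8]
Card 1 is at position 0.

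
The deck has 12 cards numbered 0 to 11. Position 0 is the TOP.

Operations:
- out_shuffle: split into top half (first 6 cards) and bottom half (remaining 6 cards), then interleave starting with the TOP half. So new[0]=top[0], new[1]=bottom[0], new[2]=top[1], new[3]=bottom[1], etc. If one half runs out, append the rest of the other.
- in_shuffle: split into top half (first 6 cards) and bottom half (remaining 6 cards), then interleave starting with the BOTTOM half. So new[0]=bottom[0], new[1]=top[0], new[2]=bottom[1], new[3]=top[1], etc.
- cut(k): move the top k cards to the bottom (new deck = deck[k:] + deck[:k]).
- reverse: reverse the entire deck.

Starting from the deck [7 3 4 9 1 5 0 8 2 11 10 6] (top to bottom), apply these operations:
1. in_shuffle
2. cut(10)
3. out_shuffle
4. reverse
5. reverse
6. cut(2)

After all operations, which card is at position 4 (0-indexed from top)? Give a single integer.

Answer: 7

Derivation:
After op 1 (in_shuffle): [0 7 8 3 2 4 11 9 10 1 6 5]
After op 2 (cut(10)): [6 5 0 7 8 3 2 4 11 9 10 1]
After op 3 (out_shuffle): [6 2 5 4 0 11 7 9 8 10 3 1]
After op 4 (reverse): [1 3 10 8 9 7 11 0 4 5 2 6]
After op 5 (reverse): [6 2 5 4 0 11 7 9 8 10 3 1]
After op 6 (cut(2)): [5 4 0 11 7 9 8 10 3 1 6 2]
Position 4: card 7.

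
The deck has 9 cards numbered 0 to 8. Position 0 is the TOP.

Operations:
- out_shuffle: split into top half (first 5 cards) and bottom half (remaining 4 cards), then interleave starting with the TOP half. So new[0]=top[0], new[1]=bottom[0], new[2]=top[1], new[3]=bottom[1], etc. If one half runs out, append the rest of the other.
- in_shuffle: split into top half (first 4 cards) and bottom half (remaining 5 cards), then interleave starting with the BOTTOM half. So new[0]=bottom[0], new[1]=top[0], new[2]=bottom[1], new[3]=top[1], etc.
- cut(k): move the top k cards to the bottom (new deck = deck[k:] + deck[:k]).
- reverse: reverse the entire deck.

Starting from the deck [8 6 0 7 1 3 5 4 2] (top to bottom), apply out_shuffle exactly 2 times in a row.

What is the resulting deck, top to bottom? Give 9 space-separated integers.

Answer: 8 4 3 7 6 2 5 1 0

Derivation:
After op 1 (out_shuffle): [8 3 6 5 0 4 7 2 1]
After op 2 (out_shuffle): [8 4 3 7 6 2 5 1 0]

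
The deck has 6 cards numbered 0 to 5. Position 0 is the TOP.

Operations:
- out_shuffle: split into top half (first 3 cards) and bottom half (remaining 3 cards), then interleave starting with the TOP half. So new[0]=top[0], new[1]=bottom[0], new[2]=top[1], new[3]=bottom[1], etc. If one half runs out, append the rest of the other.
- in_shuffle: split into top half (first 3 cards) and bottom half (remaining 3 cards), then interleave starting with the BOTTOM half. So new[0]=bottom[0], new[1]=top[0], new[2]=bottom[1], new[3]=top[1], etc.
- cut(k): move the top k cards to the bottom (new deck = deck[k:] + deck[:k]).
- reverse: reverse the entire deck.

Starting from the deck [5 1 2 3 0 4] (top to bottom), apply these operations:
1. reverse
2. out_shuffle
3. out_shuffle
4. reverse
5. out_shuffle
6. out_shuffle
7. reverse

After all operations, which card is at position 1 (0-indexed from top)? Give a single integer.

After op 1 (reverse): [4 0 3 2 1 5]
After op 2 (out_shuffle): [4 2 0 1 3 5]
After op 3 (out_shuffle): [4 1 2 3 0 5]
After op 4 (reverse): [5 0 3 2 1 4]
After op 5 (out_shuffle): [5 2 0 1 3 4]
After op 6 (out_shuffle): [5 1 2 3 0 4]
After op 7 (reverse): [4 0 3 2 1 5]
Position 1: card 0.

Answer: 0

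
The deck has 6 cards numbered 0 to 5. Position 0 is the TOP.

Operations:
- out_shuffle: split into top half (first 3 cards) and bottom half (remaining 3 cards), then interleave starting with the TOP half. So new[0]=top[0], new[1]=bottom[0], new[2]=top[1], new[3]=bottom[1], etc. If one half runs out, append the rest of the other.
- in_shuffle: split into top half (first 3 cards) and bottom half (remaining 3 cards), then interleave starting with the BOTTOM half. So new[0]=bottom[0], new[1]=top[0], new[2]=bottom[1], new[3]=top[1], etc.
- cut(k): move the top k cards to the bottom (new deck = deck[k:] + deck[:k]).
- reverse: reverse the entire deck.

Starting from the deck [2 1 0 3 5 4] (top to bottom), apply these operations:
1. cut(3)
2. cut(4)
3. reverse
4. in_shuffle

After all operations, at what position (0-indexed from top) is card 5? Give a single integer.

Answer: 5

Derivation:
After op 1 (cut(3)): [3 5 4 2 1 0]
After op 2 (cut(4)): [1 0 3 5 4 2]
After op 3 (reverse): [2 4 5 3 0 1]
After op 4 (in_shuffle): [3 2 0 4 1 5]
Card 5 is at position 5.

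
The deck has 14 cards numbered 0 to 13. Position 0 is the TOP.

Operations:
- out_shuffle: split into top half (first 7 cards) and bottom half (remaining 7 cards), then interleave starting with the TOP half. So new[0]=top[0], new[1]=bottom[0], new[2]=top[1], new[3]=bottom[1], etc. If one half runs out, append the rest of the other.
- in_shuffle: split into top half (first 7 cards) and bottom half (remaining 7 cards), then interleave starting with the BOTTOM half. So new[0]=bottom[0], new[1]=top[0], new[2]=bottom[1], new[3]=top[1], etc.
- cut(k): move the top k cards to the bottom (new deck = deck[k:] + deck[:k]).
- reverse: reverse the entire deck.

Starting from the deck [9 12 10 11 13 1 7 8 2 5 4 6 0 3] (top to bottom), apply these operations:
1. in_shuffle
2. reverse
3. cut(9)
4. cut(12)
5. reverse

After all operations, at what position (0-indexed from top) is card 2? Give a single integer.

After op 1 (in_shuffle): [8 9 2 12 5 10 4 11 6 13 0 1 3 7]
After op 2 (reverse): [7 3 1 0 13 6 11 4 10 5 12 2 9 8]
After op 3 (cut(9)): [5 12 2 9 8 7 3 1 0 13 6 11 4 10]
After op 4 (cut(12)): [4 10 5 12 2 9 8 7 3 1 0 13 6 11]
After op 5 (reverse): [11 6 13 0 1 3 7 8 9 2 12 5 10 4]
Card 2 is at position 9.

Answer: 9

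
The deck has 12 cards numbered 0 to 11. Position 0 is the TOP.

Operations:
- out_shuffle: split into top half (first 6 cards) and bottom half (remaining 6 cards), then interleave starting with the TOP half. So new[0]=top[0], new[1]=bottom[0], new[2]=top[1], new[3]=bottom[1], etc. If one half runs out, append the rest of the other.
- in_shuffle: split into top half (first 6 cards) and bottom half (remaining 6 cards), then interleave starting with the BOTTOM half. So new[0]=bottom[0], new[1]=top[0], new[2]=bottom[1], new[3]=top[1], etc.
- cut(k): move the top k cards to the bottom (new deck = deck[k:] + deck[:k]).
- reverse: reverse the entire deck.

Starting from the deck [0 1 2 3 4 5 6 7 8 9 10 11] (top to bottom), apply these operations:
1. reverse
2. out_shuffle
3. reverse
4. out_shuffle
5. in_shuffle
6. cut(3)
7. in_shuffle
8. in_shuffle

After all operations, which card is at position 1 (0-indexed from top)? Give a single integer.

Answer: 1

Derivation:
After op 1 (reverse): [11 10 9 8 7 6 5 4 3 2 1 0]
After op 2 (out_shuffle): [11 5 10 4 9 3 8 2 7 1 6 0]
After op 3 (reverse): [0 6 1 7 2 8 3 9 4 10 5 11]
After op 4 (out_shuffle): [0 3 6 9 1 4 7 10 2 5 8 11]
After op 5 (in_shuffle): [7 0 10 3 2 6 5 9 8 1 11 4]
After op 6 (cut(3)): [3 2 6 5 9 8 1 11 4 7 0 10]
After op 7 (in_shuffle): [1 3 11 2 4 6 7 5 0 9 10 8]
After op 8 (in_shuffle): [7 1 5 3 0 11 9 2 10 4 8 6]
Position 1: card 1.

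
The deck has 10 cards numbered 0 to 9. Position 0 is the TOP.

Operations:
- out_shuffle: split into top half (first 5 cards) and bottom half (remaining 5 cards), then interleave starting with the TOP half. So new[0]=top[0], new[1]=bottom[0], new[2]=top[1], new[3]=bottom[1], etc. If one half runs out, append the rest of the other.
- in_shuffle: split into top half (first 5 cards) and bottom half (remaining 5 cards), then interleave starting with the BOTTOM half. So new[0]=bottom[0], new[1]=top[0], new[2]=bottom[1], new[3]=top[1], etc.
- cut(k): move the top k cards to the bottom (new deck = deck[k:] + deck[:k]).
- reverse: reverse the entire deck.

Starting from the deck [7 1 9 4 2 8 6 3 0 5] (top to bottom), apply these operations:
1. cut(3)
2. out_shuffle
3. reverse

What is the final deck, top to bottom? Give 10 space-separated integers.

After op 1 (cut(3)): [4 2 8 6 3 0 5 7 1 9]
After op 2 (out_shuffle): [4 0 2 5 8 7 6 1 3 9]
After op 3 (reverse): [9 3 1 6 7 8 5 2 0 4]

Answer: 9 3 1 6 7 8 5 2 0 4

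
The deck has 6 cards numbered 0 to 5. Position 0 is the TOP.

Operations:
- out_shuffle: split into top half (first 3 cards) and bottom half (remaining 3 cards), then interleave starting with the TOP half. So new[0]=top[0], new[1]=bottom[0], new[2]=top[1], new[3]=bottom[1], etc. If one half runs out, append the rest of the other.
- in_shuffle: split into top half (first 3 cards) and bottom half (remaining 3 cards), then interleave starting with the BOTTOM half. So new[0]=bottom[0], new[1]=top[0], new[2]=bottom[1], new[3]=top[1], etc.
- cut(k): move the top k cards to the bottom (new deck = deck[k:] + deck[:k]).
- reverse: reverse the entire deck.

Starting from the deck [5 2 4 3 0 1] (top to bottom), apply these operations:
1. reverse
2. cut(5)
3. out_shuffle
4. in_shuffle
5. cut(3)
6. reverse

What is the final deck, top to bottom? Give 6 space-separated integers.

After op 1 (reverse): [1 0 3 4 2 5]
After op 2 (cut(5)): [5 1 0 3 4 2]
After op 3 (out_shuffle): [5 3 1 4 0 2]
After op 4 (in_shuffle): [4 5 0 3 2 1]
After op 5 (cut(3)): [3 2 1 4 5 0]
After op 6 (reverse): [0 5 4 1 2 3]

Answer: 0 5 4 1 2 3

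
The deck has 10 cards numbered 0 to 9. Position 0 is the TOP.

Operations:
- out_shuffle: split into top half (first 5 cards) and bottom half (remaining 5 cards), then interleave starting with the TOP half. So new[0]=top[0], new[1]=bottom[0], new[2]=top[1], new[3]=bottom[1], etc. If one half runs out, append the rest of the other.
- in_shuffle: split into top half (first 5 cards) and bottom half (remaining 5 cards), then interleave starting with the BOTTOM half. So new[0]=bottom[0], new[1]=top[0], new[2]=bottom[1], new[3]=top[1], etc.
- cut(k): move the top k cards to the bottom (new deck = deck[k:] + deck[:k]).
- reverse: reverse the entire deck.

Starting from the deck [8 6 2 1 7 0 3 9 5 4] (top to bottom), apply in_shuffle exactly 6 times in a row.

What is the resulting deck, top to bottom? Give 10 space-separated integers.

Answer: 7 4 1 5 2 9 6 3 8 0

Derivation:
After op 1 (in_shuffle): [0 8 3 6 9 2 5 1 4 7]
After op 2 (in_shuffle): [2 0 5 8 1 3 4 6 7 9]
After op 3 (in_shuffle): [3 2 4 0 6 5 7 8 9 1]
After op 4 (in_shuffle): [5 3 7 2 8 4 9 0 1 6]
After op 5 (in_shuffle): [4 5 9 3 0 7 1 2 6 8]
After op 6 (in_shuffle): [7 4 1 5 2 9 6 3 8 0]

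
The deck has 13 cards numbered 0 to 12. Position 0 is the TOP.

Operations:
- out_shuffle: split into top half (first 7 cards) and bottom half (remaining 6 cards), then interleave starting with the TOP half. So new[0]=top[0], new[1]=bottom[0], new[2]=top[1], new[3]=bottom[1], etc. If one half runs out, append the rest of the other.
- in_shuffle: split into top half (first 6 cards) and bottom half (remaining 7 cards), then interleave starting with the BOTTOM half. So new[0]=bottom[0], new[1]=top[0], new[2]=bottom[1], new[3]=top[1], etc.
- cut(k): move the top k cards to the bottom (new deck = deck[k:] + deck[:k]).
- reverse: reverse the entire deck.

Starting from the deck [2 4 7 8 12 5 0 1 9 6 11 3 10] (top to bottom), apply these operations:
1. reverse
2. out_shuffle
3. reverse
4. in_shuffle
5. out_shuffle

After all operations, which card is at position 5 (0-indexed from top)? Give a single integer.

Answer: 9

Derivation:
After op 1 (reverse): [10 3 11 6 9 1 0 5 12 8 7 4 2]
After op 2 (out_shuffle): [10 5 3 12 11 8 6 7 9 4 1 2 0]
After op 3 (reverse): [0 2 1 4 9 7 6 8 11 12 3 5 10]
After op 4 (in_shuffle): [6 0 8 2 11 1 12 4 3 9 5 7 10]
After op 5 (out_shuffle): [6 4 0 3 8 9 2 5 11 7 1 10 12]
Position 5: card 9.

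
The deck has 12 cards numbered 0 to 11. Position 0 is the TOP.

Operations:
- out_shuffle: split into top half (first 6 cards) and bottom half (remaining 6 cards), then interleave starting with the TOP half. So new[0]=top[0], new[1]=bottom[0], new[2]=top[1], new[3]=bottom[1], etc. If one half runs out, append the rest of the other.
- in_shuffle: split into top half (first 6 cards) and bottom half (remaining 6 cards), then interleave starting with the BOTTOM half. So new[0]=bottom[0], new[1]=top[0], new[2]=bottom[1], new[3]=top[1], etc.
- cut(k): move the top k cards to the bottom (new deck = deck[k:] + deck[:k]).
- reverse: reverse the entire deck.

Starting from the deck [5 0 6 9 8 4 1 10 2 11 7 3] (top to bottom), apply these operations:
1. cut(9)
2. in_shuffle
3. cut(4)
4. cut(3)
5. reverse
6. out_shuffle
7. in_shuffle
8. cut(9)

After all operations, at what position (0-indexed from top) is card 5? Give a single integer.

After op 1 (cut(9)): [11 7 3 5 0 6 9 8 4 1 10 2]
After op 2 (in_shuffle): [9 11 8 7 4 3 1 5 10 0 2 6]
After op 3 (cut(4)): [4 3 1 5 10 0 2 6 9 11 8 7]
After op 4 (cut(3)): [5 10 0 2 6 9 11 8 7 4 3 1]
After op 5 (reverse): [1 3 4 7 8 11 9 6 2 0 10 5]
After op 6 (out_shuffle): [1 9 3 6 4 2 7 0 8 10 11 5]
After op 7 (in_shuffle): [7 1 0 9 8 3 10 6 11 4 5 2]
After op 8 (cut(9)): [4 5 2 7 1 0 9 8 3 10 6 11]
Card 5 is at position 1.

Answer: 1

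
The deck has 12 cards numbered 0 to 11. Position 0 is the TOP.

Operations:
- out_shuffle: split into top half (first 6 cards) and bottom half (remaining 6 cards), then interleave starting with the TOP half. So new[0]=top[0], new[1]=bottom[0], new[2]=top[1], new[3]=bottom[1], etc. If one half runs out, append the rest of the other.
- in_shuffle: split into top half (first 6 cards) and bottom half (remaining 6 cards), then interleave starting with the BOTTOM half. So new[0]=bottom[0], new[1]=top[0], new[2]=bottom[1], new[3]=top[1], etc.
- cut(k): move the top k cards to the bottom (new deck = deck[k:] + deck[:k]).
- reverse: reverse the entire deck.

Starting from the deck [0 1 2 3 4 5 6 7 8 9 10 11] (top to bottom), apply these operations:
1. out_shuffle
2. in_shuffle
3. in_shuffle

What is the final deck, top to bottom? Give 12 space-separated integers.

After op 1 (out_shuffle): [0 6 1 7 2 8 3 9 4 10 5 11]
After op 2 (in_shuffle): [3 0 9 6 4 1 10 7 5 2 11 8]
After op 3 (in_shuffle): [10 3 7 0 5 9 2 6 11 4 8 1]

Answer: 10 3 7 0 5 9 2 6 11 4 8 1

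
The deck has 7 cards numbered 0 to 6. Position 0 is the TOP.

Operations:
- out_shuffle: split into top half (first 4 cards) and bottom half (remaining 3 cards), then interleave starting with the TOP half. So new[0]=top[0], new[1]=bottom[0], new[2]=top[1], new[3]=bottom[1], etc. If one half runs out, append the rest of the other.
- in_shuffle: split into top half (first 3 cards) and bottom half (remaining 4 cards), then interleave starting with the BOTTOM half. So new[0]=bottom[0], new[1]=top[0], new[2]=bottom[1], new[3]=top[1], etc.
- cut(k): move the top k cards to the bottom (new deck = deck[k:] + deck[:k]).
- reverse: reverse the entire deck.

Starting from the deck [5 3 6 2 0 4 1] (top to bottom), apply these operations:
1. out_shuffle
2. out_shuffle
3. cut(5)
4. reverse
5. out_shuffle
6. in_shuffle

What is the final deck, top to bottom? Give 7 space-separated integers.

Answer: 4 3 0 5 2 1 6

Derivation:
After op 1 (out_shuffle): [5 0 3 4 6 1 2]
After op 2 (out_shuffle): [5 6 0 1 3 2 4]
After op 3 (cut(5)): [2 4 5 6 0 1 3]
After op 4 (reverse): [3 1 0 6 5 4 2]
After op 5 (out_shuffle): [3 5 1 4 0 2 6]
After op 6 (in_shuffle): [4 3 0 5 2 1 6]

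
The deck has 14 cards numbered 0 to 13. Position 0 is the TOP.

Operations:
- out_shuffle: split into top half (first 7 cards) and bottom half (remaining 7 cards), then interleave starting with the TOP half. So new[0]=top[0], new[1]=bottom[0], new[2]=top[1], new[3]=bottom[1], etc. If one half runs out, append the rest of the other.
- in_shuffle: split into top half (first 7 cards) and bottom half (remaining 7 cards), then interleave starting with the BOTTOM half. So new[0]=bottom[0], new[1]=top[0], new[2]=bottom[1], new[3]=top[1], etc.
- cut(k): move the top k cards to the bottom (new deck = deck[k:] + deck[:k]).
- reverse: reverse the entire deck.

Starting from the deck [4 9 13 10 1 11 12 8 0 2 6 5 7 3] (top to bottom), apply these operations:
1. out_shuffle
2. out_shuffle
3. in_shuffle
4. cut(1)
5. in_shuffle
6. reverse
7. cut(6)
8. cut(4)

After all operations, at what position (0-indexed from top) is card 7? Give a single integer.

After op 1 (out_shuffle): [4 8 9 0 13 2 10 6 1 5 11 7 12 3]
After op 2 (out_shuffle): [4 6 8 1 9 5 0 11 13 7 2 12 10 3]
After op 3 (in_shuffle): [11 4 13 6 7 8 2 1 12 9 10 5 3 0]
After op 4 (cut(1)): [4 13 6 7 8 2 1 12 9 10 5 3 0 11]
After op 5 (in_shuffle): [12 4 9 13 10 6 5 7 3 8 0 2 11 1]
After op 6 (reverse): [1 11 2 0 8 3 7 5 6 10 13 9 4 12]
After op 7 (cut(6)): [7 5 6 10 13 9 4 12 1 11 2 0 8 3]
After op 8 (cut(4)): [13 9 4 12 1 11 2 0 8 3 7 5 6 10]
Card 7 is at position 10.

Answer: 10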